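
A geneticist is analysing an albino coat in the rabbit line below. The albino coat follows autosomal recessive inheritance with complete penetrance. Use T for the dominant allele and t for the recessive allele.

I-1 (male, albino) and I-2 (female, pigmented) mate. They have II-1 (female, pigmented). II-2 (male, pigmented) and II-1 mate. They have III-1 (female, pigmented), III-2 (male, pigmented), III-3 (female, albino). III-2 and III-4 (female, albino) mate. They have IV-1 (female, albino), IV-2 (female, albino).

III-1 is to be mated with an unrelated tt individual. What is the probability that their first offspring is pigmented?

II-2 is pigmented so carries T and passed t to III-3 (tt), so II-2 is Tt.
II-1 is pigmented so carries T and received t from I-1 (tt), so II-1 is Tt.
III-1 is a pigmented offspring of II-2 (Tt) × II-1 (Tt), whose cross gives 1/4 TT : 1/2 Tt : 1/4 tt; conditioning on being pigmented, III-1 is TT with probability 1/3, Tt with probability 2/3.
Summing over parental genotype combinations, P(offspring is pigmented) = 1/3·1 + 2/3·1/2 = 2/3.

2/3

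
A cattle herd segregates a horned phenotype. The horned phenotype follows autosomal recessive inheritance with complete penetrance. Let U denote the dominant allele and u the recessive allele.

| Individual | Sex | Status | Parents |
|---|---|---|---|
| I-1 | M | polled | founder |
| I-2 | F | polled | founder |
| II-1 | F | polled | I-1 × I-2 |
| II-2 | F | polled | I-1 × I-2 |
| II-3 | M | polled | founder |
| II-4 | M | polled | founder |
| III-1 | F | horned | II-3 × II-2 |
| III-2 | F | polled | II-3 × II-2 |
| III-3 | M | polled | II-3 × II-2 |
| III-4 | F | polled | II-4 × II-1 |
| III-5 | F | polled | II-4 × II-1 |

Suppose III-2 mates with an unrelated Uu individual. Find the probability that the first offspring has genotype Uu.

1/2

II-3 is polled so carries U and passed u to III-1 (uu), so II-3 is Uu.
II-2 is polled so carries U and passed u to III-1 (uu), so II-2 is Uu.
III-2 is a polled offspring of II-3 (Uu) × II-2 (Uu), whose cross gives 1/4 UU : 1/2 Uu : 1/4 uu; conditioning on being polled, III-2 is UU with probability 1/3, Uu with probability 2/3.
Summing over parental genotype combinations, P(offspring has genotype Uu) = 1/3·1/2 + 2/3·1/2 = 1/2.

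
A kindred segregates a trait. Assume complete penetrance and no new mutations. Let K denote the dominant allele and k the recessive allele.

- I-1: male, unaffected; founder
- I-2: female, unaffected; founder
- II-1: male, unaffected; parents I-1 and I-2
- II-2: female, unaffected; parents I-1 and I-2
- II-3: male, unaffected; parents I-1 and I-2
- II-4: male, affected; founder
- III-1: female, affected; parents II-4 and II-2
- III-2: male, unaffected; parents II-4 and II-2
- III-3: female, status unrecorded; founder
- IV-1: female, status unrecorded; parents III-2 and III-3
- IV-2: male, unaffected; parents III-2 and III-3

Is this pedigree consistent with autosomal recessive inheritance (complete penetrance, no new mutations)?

Yes

A consistent assignment under autosomal recessive exists: I-1 KK, I-2 Kk, II-1 KK, II-2 Kk, II-3 KK, II-4 kk, III-1 kk, III-2 Kk, III-3 KK, IV-1 KK, IV-2 KK.
In this assignment every recorded phenotype matches its genotype and every non-founder's genotype is obtainable from its parents' genotypes, so the pedigree is consistent.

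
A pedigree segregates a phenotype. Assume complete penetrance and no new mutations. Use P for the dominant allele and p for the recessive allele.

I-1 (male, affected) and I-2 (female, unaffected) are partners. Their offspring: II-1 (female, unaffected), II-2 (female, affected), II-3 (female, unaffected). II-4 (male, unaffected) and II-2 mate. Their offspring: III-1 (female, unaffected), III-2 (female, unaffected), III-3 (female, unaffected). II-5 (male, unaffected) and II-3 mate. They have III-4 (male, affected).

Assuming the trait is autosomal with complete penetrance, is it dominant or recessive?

II-5 and II-3 are both unaffected yet have an affected child III-4. Under dominance, an affected child requires at least one affected parent, so the trait cannot be dominant.

recessive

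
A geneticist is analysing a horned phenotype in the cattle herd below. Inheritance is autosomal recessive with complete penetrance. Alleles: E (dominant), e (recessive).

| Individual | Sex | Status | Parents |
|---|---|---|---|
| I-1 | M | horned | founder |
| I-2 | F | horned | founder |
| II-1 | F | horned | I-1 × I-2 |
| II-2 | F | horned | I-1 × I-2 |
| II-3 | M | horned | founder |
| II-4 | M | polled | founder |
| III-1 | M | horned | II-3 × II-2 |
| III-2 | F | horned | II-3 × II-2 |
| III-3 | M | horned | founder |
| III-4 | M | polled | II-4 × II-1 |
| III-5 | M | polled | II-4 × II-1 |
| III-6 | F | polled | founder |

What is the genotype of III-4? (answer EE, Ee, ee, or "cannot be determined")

Ee

From phenotype alone, III-4 is EE or Ee.
III-4 is polled so carries E and received e from II-1 (ee), so III-4 is Ee.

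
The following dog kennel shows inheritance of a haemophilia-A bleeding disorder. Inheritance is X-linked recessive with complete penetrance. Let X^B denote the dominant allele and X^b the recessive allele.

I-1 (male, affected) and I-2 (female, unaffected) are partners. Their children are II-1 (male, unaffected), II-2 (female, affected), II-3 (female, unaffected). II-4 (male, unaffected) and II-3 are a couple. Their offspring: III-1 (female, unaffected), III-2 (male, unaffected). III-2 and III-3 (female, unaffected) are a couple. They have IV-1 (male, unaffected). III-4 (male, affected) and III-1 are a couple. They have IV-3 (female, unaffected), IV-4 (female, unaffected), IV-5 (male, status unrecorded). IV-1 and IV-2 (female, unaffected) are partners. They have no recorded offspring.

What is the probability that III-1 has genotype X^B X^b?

1/5

II-4 is unaffected, so II-4 is X^B Y.
II-3 is unaffected so carries B and received b from I-1 (X^b Y), so II-3 is X^B X^b.
Their cross gives offspring ratios 1/2 X^B X^B : 1/2 X^B X^b. Conditioning on III-1 being unaffected, P(X^B X^b) = 1/2 / 1 = 1/2 before taking III-1's own offspring into account.
III-4 is affected, so III-4 is X^b Y.
Now use III-1's offspring. Probability of each recorded status — unaffected daughter IV-3: 1/2 if III-1 is X^B X^b, 1 if X^B X^B; unaffected daughter IV-4: 1/2 if III-1 is X^B X^b, 1 if X^B X^B. (IV-5: equally likely either way, so uninformative.)
Bayes: P(X^B X^b) = 1/2·1/4 / (1/2·1/4 + 1/2·1) = 1/5.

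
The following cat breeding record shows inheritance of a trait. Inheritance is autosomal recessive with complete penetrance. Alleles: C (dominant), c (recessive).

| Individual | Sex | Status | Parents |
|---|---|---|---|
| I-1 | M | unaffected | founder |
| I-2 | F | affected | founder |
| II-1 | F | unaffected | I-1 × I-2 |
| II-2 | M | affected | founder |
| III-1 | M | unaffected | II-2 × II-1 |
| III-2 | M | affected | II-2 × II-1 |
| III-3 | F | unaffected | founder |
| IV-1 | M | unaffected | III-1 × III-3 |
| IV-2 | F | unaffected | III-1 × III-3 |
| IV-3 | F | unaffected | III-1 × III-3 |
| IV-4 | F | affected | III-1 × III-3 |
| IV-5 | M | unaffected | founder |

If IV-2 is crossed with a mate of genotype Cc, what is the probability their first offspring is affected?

III-1 is unaffected so carries C and received c from II-2 (cc), so III-1 is Cc.
III-3 is unaffected so carries C and passed c to IV-4 (cc), so III-3 is Cc.
IV-2 is an unaffected offspring of III-1 (Cc) × III-3 (Cc), whose cross gives 1/4 CC : 1/2 Cc : 1/4 cc; conditioning on being unaffected, IV-2 is CC with probability 1/3, Cc with probability 2/3.
Summing over parental genotype combinations, P(offspring is affected) = 2/3·1/4 = 1/6.

1/6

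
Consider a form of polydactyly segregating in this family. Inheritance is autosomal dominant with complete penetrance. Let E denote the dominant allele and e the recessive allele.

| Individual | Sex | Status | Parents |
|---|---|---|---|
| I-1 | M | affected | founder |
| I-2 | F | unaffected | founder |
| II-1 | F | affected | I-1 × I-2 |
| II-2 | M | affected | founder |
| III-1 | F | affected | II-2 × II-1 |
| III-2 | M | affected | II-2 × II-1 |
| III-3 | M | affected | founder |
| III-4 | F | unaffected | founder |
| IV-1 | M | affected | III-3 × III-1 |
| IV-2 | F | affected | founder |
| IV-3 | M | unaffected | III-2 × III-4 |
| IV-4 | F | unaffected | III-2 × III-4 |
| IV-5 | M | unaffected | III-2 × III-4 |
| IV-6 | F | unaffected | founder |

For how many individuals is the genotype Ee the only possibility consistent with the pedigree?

2

Obligate heterozygotes: II-1 is affected so carries E and received e from I-2 (ee), so II-1 is Ee; III-2 is affected so carries E and passed e to IV-3 (ee), so III-2 is Ee.
Every other individual is either homozygous by phenotype or has at least one consistent homozygous assignment, so the count is 2.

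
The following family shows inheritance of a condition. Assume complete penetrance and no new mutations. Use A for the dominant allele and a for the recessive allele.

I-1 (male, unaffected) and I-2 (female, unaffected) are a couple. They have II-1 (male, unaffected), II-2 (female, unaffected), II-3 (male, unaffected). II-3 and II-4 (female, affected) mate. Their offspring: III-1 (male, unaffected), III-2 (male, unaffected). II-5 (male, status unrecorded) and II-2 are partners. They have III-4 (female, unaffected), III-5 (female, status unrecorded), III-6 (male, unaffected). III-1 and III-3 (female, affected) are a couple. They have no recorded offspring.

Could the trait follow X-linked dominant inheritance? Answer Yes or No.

A consistent assignment under X-linked dominant exists: I-1 X^a Y, I-2 X^a X^a, II-1 X^a Y, II-2 X^a X^a, II-3 X^a Y, II-4 X^A X^a, II-5 X^a Y, III-1 X^a Y, III-2 X^a Y, III-3 X^A X^A, III-4 X^a X^a, III-5 X^a X^a, III-6 X^a Y.
In this assignment every recorded phenotype matches its genotype and every non-founder's genotype is obtainable from its parents' genotypes, so the pedigree is consistent.

Yes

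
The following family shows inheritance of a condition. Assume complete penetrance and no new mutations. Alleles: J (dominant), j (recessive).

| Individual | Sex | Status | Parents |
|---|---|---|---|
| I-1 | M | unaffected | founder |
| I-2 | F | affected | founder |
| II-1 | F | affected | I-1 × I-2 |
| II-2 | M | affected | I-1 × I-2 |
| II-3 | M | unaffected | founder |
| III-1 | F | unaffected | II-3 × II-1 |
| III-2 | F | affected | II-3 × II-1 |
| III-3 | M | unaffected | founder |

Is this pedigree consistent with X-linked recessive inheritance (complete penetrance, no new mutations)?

No

Under X-linked recessive, II-1 (affected, female) cannot arise from I-1 (unaffected) × I-2 (affected).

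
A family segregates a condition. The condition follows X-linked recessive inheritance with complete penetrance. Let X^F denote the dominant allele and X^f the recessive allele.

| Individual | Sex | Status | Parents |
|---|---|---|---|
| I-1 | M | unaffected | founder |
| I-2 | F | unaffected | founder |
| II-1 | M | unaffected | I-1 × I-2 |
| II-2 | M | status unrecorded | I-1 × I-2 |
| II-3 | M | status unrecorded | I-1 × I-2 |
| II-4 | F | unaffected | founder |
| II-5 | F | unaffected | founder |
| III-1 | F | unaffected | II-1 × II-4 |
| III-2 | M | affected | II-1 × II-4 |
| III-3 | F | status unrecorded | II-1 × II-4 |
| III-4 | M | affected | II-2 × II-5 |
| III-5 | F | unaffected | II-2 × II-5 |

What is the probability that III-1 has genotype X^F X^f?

II-1 is unaffected, so II-1 is X^F Y.
II-4 is unaffected so carries F and passed f to III-2 (X^f Y), so II-4 is X^F X^f.
Their cross gives offspring ratios 1/2 X^F X^F : 1/2 X^F X^f. Conditioning on III-1 being unaffected, P(X^F X^f) = 1/2 / 1 = 1/2.

1/2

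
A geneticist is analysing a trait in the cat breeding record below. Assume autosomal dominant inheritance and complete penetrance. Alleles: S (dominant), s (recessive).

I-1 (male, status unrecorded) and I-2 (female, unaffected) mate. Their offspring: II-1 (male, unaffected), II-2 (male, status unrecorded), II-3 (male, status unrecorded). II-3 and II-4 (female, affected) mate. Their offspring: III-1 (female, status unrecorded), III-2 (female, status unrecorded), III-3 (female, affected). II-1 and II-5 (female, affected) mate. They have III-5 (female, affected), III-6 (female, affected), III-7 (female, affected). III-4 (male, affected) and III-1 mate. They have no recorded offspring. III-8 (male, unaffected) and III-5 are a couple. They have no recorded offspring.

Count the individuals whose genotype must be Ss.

3

Obligate heterozygotes: III-5 is affected so carries S and received s from II-1 (ss), so III-5 is Ss; III-6 is affected so carries S and received s from II-1 (ss), so III-6 is Ss; III-7 is affected so carries S and received s from II-1 (ss), so III-7 is Ss.
Every other individual is either homozygous by phenotype or has at least one consistent homozygous assignment, so the count is 3.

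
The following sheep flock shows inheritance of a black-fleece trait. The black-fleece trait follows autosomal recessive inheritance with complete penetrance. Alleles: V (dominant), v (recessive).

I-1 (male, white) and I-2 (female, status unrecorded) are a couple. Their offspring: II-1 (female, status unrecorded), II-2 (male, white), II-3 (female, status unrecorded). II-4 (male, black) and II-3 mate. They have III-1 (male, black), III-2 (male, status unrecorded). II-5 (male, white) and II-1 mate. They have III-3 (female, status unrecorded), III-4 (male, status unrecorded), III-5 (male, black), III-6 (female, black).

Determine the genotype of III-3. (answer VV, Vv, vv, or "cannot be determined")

cannot be determined

III-3's phenotype is unrecorded, and no parent or child forces a single allele at both positions; consistent genotype assignments exist with III-3 as VV or Vv or vv.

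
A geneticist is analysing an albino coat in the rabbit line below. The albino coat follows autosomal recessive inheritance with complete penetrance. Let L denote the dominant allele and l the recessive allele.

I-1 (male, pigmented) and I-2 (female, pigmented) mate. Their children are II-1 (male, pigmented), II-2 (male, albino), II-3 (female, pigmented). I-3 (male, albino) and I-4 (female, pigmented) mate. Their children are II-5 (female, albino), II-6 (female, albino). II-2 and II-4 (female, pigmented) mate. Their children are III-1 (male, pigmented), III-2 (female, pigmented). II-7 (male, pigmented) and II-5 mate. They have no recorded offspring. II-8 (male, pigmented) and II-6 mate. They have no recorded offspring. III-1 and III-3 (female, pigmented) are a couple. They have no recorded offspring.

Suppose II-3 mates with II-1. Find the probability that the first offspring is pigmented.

I-1 is pigmented so carries L and passed l to II-2 (ll), so I-1 is Ll.
I-2 is pigmented so carries L and passed l to II-2 (ll), so I-2 is Ll.
II-3 is a pigmented offspring of I-1 (Ll) × I-2 (Ll), whose cross gives 1/4 LL : 1/2 Ll : 1/4 ll; conditioning on being pigmented, II-3 is LL with probability 1/3, Ll with probability 2/3.
II-1 is a pigmented offspring of I-1 (Ll) × I-2 (Ll), whose cross gives 1/4 LL : 1/2 Ll : 1/4 ll; conditioning on being pigmented, II-1 is LL with probability 1/3, Ll with probability 2/3.
Summing over parental genotype combinations, P(offspring is pigmented) = 1/9·1 + 2/9·1 + 2/9·1 + 4/9·3/4 = 8/9.

8/9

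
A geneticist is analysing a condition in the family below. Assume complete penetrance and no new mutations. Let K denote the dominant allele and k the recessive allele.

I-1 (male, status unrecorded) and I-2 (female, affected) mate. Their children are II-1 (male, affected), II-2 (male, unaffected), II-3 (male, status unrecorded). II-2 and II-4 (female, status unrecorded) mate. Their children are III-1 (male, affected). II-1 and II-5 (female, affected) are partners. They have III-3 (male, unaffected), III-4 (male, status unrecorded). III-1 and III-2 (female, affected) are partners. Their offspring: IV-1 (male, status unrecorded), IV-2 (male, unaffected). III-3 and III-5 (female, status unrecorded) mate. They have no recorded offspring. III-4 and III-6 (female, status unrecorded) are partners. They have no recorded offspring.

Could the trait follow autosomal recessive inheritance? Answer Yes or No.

No

Under autosomal recessive, III-3 (unaffected, male) cannot arise from II-1 (affected) × II-5 (affected).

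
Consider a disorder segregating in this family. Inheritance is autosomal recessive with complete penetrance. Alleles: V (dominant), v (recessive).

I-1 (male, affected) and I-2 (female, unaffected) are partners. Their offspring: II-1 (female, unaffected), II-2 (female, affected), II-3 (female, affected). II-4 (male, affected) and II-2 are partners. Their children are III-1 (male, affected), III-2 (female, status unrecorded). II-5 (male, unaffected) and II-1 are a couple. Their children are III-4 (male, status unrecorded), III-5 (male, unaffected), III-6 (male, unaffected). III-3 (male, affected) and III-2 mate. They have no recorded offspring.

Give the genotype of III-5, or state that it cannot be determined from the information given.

cannot be determined

III-5's phenotype allows VV or Vv, and no parent or child forces a single allele at both positions; consistent genotype assignments exist with III-5 as VV or Vv.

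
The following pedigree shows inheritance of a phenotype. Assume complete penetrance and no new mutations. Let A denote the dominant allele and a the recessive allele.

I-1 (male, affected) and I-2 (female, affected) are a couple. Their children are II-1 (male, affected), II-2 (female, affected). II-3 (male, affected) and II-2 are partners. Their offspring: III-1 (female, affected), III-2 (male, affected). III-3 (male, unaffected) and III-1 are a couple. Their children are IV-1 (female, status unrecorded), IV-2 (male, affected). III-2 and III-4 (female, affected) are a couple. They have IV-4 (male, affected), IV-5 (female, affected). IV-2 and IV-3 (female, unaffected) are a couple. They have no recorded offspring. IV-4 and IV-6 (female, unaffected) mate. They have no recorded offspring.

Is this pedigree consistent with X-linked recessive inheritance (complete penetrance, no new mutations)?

Yes

A consistent assignment under X-linked recessive exists: I-1 X^a Y, I-2 X^a X^a, II-1 X^a Y, II-2 X^a X^a, II-3 X^a Y, III-1 X^a X^a, III-2 X^a Y, III-3 X^A Y, III-4 X^a X^a, IV-1 X^A X^a, IV-2 X^a Y, IV-3 X^A X^A, IV-4 X^a Y, IV-5 X^a X^a, IV-6 X^A X^A.
In this assignment every recorded phenotype matches its genotype and every non-founder's genotype is obtainable from its parents' genotypes, so the pedigree is consistent.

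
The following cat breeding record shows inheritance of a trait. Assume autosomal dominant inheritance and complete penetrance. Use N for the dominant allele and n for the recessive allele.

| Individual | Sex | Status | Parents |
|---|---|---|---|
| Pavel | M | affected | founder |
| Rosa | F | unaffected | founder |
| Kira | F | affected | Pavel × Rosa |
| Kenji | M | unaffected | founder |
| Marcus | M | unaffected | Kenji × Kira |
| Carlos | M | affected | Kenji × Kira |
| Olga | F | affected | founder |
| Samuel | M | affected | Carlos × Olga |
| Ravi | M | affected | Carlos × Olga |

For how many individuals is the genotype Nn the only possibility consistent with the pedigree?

Obligate heterozygotes: Kira is affected so carries N and received n from Rosa (nn), so Kira is Nn; Carlos is affected so carries N and received n from Kenji (nn), so Carlos is Nn.
Every other individual is either homozygous by phenotype or has at least one consistent homozygous assignment, so the count is 2.

2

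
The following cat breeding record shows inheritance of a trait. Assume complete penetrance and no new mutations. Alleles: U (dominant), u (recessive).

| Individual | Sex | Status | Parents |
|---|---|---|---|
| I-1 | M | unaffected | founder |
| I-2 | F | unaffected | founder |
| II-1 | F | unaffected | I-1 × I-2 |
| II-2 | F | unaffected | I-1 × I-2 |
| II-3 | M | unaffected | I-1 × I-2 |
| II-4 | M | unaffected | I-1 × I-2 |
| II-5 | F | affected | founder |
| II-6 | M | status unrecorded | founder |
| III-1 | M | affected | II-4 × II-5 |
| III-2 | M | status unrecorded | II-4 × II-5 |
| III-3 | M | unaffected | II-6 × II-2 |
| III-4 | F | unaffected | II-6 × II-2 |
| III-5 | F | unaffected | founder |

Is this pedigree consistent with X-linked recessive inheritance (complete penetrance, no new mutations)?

A consistent assignment under X-linked recessive exists: I-1 X^U Y, I-2 X^U X^U, II-1 X^U X^U, II-2 X^U X^U, II-3 X^U Y, II-4 X^U Y, II-5 X^u X^u, II-6 X^U Y, III-1 X^u Y, III-2 X^u Y, III-3 X^U Y, III-4 X^U X^U, III-5 X^U X^U.
In this assignment every recorded phenotype matches its genotype and every non-founder's genotype is obtainable from its parents' genotypes, so the pedigree is consistent.

Yes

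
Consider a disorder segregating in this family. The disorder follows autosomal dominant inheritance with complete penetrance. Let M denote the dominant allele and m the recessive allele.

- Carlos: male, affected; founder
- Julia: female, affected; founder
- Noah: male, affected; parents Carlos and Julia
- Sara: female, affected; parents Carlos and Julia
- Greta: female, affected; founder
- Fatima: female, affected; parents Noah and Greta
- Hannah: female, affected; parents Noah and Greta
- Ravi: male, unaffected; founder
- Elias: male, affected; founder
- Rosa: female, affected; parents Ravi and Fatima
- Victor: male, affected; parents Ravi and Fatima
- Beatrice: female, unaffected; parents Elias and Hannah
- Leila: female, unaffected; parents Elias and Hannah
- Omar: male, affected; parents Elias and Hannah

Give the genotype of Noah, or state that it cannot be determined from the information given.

Noah's phenotype allows MM or Mm, and no parent or child forces a single allele at both positions; consistent genotype assignments exist with Noah as MM or Mm.

cannot be determined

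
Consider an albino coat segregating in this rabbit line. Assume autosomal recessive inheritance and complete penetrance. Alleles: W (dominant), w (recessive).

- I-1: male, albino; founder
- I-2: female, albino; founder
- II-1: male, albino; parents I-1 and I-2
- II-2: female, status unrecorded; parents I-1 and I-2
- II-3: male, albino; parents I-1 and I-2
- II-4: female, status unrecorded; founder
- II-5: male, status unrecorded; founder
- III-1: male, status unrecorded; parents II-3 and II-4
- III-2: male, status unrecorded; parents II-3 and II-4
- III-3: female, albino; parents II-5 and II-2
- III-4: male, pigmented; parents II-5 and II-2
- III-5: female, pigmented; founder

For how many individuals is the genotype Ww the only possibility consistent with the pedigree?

2

Obligate heterozygotes: II-5 passed W to III-4 (Ww, whose w came from II-2) and passed w to III-3 (ww), so II-5 is Ww; III-4 is pigmented so carries W and received w from II-2 (ww), so III-4 is Ww.
Every other individual is either homozygous by phenotype or has at least one consistent homozygous assignment, so the count is 2.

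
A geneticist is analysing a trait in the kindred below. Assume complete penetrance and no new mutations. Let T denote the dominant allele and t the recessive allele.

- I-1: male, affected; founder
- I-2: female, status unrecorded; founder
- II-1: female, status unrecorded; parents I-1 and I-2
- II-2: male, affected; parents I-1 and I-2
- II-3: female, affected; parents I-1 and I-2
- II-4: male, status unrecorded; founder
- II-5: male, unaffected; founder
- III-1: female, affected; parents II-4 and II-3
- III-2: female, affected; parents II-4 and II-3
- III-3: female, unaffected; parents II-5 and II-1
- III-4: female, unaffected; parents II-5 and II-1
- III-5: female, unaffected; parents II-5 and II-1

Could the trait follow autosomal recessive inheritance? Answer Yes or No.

Yes

A consistent assignment under autosomal recessive exists: I-1 tt, I-2 Tt, II-1 Tt, II-2 tt, II-3 tt, II-4 Tt, II-5 TT, III-1 tt, III-2 tt, III-3 TT, III-4 TT, III-5 TT.
In this assignment every recorded phenotype matches its genotype and every non-founder's genotype is obtainable from its parents' genotypes, so the pedigree is consistent.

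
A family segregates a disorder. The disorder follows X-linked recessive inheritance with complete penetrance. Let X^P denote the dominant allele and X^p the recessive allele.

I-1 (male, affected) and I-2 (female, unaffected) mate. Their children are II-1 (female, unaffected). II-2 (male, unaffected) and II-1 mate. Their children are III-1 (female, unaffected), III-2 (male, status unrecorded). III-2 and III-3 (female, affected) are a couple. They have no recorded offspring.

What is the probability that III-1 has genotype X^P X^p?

1/2

II-2 is unaffected, so II-2 is X^P Y.
II-1 is unaffected so carries P and received p from I-1 (X^p Y), so II-1 is X^P X^p.
Their cross gives offspring ratios 1/2 X^P X^P : 1/2 X^P X^p. Conditioning on III-1 being unaffected, P(X^P X^p) = 1/2 / 1 = 1/2.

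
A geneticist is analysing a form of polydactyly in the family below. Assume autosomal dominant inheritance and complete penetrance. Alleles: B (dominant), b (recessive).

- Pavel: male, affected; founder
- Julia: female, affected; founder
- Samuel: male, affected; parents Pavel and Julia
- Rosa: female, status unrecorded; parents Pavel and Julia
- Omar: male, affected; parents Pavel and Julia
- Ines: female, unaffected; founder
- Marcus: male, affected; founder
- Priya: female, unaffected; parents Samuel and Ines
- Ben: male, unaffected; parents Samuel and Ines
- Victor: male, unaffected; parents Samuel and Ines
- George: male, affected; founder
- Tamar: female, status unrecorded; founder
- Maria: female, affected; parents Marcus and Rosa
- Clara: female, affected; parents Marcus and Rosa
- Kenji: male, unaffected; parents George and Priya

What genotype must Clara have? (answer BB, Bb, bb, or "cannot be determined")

Clara's phenotype allows BB or Bb, and no parent or child forces a single allele at both positions; consistent genotype assignments exist with Clara as BB or Bb.

cannot be determined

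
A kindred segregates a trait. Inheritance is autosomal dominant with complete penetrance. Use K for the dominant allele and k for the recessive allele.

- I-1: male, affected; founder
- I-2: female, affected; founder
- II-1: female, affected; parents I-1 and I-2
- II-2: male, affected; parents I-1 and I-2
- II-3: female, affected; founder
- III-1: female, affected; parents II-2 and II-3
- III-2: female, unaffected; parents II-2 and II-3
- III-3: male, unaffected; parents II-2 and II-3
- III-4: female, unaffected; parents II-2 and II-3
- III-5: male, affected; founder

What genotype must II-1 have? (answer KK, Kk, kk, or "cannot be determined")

cannot be determined

II-1's phenotype allows KK or Kk, and no parent or child forces a single allele at both positions; consistent genotype assignments exist with II-1 as KK or Kk.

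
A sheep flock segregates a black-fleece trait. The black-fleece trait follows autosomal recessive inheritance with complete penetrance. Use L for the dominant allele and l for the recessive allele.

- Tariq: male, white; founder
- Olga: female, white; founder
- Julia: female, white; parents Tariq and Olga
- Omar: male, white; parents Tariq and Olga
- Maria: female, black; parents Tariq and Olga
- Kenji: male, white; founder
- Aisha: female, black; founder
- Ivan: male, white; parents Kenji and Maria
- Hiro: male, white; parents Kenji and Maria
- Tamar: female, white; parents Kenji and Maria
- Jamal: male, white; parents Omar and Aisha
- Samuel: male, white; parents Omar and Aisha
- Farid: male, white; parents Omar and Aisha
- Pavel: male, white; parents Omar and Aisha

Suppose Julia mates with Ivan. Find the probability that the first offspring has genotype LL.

Tariq is white so carries L and passed l to Maria (ll), so Tariq is Ll.
Olga is white so carries L and passed l to Maria (ll), so Olga is Ll.
Julia is a white offspring of Tariq (Ll) × Olga (Ll), whose cross gives 1/4 LL : 1/2 Ll : 1/4 ll; conditioning on being white, Julia is LL with probability 1/3, Ll with probability 2/3.
Ivan is white so carries L and received l from Maria (ll), so Ivan is Ll.
Summing over parental genotype combinations, P(offspring has genotype LL) = 1/3·1/2 + 2/3·1/4 = 1/3.

1/3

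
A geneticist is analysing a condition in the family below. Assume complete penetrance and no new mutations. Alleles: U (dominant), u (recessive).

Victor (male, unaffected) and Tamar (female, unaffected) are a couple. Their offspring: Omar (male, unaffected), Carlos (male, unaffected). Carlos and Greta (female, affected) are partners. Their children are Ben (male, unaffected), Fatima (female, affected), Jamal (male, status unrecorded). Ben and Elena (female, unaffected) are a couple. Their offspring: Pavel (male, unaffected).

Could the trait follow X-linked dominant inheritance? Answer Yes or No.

Yes

A consistent assignment under X-linked dominant exists: Victor X^u Y, Tamar X^u X^u, Omar X^u Y, Carlos X^u Y, Greta X^U X^u, Ben X^u Y, Fatima X^U X^u, Jamal X^U Y, Elena X^u X^u, Pavel X^u Y.
In this assignment every recorded phenotype matches its genotype and every non-founder's genotype is obtainable from its parents' genotypes, so the pedigree is consistent.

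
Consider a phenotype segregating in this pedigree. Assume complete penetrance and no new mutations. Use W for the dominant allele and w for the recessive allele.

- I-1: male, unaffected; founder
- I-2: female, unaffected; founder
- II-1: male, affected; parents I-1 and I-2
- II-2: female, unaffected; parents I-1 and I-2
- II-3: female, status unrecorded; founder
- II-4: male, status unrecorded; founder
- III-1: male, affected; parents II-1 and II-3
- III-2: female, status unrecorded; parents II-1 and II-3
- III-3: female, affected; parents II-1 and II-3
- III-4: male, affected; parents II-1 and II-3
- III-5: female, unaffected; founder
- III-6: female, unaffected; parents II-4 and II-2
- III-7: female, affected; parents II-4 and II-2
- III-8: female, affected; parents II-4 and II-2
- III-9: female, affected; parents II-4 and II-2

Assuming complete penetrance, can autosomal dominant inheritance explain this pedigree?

No

Under autosomal dominant, II-1 (affected, male) cannot arise from I-1 (unaffected) × I-2 (unaffected).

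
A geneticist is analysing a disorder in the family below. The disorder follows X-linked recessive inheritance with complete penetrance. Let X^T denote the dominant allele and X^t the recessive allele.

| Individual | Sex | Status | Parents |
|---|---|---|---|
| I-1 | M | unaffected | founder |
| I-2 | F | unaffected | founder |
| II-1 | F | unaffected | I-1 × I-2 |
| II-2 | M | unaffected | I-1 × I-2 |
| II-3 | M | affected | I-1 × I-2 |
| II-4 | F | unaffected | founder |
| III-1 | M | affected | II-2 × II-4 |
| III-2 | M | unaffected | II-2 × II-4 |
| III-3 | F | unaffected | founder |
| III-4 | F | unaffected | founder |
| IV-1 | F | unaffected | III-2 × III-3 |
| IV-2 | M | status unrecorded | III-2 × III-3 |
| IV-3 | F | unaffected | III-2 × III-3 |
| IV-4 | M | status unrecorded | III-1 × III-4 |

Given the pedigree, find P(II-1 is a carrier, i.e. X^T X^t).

1/2

I-1 is unaffected, so I-1 is X^T Y.
I-2 is unaffected so carries T and passed t to II-3 (X^t Y), so I-2 is X^T X^t.
Their cross gives offspring ratios 1/2 X^T X^T : 1/2 X^T X^t. Conditioning on II-1 being unaffected, P(X^T X^t) = 1/2 / 1 = 1/2.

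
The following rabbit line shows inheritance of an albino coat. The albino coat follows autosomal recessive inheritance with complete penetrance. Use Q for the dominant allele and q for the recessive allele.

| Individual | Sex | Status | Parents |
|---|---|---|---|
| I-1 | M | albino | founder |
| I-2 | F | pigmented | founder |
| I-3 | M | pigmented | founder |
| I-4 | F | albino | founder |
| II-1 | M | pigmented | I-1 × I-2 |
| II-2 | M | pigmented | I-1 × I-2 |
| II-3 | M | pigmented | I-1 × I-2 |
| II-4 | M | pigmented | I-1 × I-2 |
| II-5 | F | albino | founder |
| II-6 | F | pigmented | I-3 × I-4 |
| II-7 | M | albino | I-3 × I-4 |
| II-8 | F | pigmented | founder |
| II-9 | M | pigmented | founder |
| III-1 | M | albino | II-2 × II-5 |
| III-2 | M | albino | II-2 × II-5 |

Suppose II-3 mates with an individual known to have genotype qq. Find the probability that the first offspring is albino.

1/2

II-3 is pigmented so carries Q and received q from I-1 (qq), so II-3 is Qq.
The cross gives 1/2 Qq : 1/2 qq, so P(offspring is albino) = 1/2.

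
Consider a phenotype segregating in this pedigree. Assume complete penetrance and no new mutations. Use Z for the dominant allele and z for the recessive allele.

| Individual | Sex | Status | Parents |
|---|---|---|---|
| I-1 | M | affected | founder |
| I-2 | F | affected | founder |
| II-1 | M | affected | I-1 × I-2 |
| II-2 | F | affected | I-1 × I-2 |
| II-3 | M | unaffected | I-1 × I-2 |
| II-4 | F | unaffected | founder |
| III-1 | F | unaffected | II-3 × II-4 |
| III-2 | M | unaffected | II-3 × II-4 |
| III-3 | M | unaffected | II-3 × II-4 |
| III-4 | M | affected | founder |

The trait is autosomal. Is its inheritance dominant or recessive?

dominant

I-1 and I-2 are both affected yet have an unaffected child II-3. Under a recessive model two affected parents are homozygous and every child would be affected, so the trait cannot be recessive.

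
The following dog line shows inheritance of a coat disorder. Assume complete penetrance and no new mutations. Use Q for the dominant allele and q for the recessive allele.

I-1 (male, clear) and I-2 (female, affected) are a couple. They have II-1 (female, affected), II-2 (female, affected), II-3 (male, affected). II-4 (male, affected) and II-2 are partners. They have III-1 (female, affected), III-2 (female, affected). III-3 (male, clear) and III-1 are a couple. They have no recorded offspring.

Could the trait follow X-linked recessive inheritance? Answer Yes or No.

Under X-linked recessive, II-1 (affected, female) cannot arise from I-1 (clear) × I-2 (affected).

No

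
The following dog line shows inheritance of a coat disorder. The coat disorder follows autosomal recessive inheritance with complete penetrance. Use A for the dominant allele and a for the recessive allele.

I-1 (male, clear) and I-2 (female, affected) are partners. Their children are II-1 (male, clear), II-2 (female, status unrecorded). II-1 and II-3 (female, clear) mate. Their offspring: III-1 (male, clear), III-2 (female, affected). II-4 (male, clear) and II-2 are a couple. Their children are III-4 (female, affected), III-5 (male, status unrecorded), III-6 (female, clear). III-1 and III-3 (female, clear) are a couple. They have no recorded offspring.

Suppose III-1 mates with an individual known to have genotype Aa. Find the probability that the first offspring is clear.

II-1 is clear so carries A and received a from I-2 (aa), so II-1 is Aa.
II-3 is clear so carries A and passed a to III-2 (aa), so II-3 is Aa.
III-1 is a clear offspring of II-1 (Aa) × II-3 (Aa), whose cross gives 1/4 AA : 1/2 Aa : 1/4 aa; conditioning on being clear, III-1 is AA with probability 1/3, Aa with probability 2/3.
Summing over parental genotype combinations, P(offspring is clear) = 1/3·1 + 2/3·3/4 = 5/6.

5/6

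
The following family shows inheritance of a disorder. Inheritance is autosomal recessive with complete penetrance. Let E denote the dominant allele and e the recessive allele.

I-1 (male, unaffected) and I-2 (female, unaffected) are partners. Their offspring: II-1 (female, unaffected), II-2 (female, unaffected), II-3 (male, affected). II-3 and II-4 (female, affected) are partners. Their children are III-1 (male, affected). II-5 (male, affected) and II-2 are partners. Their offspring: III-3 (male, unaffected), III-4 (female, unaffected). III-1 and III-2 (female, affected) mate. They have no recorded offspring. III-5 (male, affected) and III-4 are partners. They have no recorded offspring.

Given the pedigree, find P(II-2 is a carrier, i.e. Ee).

I-1 is unaffected so carries E and passed e to II-3 (ee), so I-1 is Ee.
I-2 is unaffected so carries E and passed e to II-3 (ee), so I-2 is Ee.
Their cross gives offspring ratios 1/4 EE : 1/2 Ee : 1/4 ee. Conditioning on II-2 being unaffected, P(Ee) = 1/2 / 3/4 = 2/3 before taking II-2's own offspring into account.
II-5 is affected, so II-5 is ee.
Now use II-2's offspring. Probability of each recorded status — unaffected son III-3: 1/2 if II-2 is Ee, 1 if EE; unaffected daughter III-4: 1/2 if II-2 is Ee, 1 if EE.
Bayes: P(Ee) = 2/3·1/4 / (2/3·1/4 + 1/3·1) = 1/3.

1/3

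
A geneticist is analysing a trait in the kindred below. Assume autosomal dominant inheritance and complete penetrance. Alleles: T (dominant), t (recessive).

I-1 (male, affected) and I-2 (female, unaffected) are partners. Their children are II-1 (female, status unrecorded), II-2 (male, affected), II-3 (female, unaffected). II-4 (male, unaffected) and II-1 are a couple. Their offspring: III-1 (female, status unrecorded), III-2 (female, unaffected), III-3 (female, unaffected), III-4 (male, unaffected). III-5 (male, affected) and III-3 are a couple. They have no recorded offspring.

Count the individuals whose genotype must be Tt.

Obligate heterozygotes: I-1 is affected so carries T and passed t to II-3 (tt), so I-1 is Tt; II-2 is affected so carries T and received t from I-2 (tt), so II-2 is Tt.
Every other individual is either homozygous by phenotype or has at least one consistent homozygous assignment, so the count is 2.

2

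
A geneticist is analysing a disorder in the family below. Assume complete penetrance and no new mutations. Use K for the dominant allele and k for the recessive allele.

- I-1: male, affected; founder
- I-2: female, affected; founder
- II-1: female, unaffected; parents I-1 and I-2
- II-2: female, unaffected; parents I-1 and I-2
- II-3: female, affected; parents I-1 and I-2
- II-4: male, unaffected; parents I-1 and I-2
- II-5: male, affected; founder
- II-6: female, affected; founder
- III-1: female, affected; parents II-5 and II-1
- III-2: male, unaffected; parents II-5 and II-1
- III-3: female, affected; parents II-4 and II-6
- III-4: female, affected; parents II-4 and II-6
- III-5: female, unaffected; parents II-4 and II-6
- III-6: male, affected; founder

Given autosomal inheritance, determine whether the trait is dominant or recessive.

dominant

I-1 and I-2 are both affected yet have an unaffected child II-1. Under a recessive model two affected parents are homozygous and every child would be affected, so the trait cannot be recessive.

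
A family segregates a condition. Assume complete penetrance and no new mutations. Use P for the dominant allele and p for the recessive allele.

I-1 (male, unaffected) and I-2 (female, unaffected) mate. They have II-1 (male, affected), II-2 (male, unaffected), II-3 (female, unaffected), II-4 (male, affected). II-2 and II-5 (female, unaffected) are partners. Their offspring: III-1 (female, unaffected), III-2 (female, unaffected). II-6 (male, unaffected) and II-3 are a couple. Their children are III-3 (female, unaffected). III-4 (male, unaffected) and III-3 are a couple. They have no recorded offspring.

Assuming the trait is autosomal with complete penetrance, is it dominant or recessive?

I-1 and I-2 are both unaffected yet have an affected child II-1. Under dominance, an affected child requires at least one affected parent, so the trait cannot be dominant.

recessive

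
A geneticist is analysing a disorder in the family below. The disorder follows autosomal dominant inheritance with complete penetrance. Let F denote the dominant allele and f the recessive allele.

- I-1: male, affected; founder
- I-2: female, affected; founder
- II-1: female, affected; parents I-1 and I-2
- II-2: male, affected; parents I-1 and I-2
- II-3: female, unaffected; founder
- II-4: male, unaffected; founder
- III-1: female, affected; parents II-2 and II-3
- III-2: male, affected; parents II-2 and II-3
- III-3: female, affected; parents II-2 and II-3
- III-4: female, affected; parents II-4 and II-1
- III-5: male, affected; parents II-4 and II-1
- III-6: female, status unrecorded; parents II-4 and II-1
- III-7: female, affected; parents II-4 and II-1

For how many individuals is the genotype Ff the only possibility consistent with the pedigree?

Obligate heterozygotes: III-1 is affected so carries F and received f from II-3 (ff), so III-1 is Ff; III-2 is affected so carries F and received f from II-3 (ff), so III-2 is Ff; III-3 is affected so carries F and received f from II-3 (ff), so III-3 is Ff; III-4 is affected so carries F and received f from II-4 (ff), so III-4 is Ff; III-5 is affected so carries F and received f from II-4 (ff), so III-5 is Ff; III-7 is affected so carries F and received f from II-4 (ff), so III-7 is Ff.
Every other individual is either homozygous by phenotype or has at least one consistent homozygous assignment, so the count is 6.

6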